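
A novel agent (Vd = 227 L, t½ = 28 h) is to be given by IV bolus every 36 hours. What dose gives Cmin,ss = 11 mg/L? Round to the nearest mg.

τ/t½ = 36/28 ≈ 1.2857, so f = (1/2)^(36/28) ≈ 0.410168.
Cmin,ss = (D/Vd)·f/(1−f), so D = Cmin,ss·Vd·(1−f)/f.
D = 11 × 227 × (1−f)/f ≈ 11 × 227 × 1.43803 ≈ 3590.76 mg.

3591 mg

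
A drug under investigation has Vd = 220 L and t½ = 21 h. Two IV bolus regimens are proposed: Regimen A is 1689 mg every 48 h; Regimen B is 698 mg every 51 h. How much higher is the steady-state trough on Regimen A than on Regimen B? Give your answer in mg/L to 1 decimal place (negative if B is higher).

Regimen A: f = (1/2)^(48/21) ≈ 0.2051; Cmin,ss = (1689/220)·f/(1−f) ≈ 1.981 mg/L.
Regimen B: f = (1/2)^(51/21) ≈ 0.1857; Cmin,ss = (698/220)·f/(1−f) ≈ 0.724 mg/L.
Difference ≈ 1.981 − 0.724 ≈ 1.257 mg/L.

1.3 mg/L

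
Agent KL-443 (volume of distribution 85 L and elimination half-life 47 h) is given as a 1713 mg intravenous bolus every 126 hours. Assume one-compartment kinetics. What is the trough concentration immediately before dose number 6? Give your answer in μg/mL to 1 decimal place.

f = (1/2)^(τ/t½) = (1/2)^(126/47) ≈ 0.1559.
C₀ = D/Vd = 1713/85 ≈ 20.153 μg/mL.
Before the 6th dose, 5 doses have been given. Superposition: Cmin = C₀·(f + f² + … + f^5).
≈ 20.153 × (0.1559 + 0.0243 + 0.0038 + 0.0006 + 0.0001) ≈ 20.153 × 0.1847 ≈ 3.722 μg/mL.

3.7 μg/mL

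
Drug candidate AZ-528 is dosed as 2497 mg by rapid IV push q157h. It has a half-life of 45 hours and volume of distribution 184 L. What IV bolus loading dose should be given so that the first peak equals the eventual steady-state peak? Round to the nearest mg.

2741 mg

f = (1/2)^(157/45) ≈ 0.089072; accumulation ratio R = 1/(1−f) ≈ 1.09778.
Loading dose to hit Cmax,ss on first dose: D_load = D_maint·R ≈ 2497 × 1.09778 ≈ 2741.16 mg.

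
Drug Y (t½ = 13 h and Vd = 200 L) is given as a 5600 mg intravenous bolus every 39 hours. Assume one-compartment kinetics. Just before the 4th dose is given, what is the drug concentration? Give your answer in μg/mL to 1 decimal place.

4.0 μg/mL

f = (1/2)^(τ/t½) = (1/2)^(39/13) ≈ 0.1250.
C₀ = D/Vd = 5600/200 ≈ 28.000 μg/mL.
Before the 4th dose, 3 doses have been given. Superposition: Cmin = C₀·(f + f² + … + f^3).
≈ 28.000 × (0.1250 + 0.0156 + 0.0020) ≈ 28.000 × 0.1426 ≈ 3.993 μg/mL.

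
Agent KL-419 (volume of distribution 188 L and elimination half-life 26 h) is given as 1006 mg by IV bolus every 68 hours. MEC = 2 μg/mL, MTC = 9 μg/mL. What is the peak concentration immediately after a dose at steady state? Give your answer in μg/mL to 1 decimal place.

Over one 68-h interval, 68/26 ≈ 2.6154 half-lives elapse, leaving f ≈ 0.1632 of each dose.
Accumulation ratio R = 1/(1 − f) ≈ 1/0.8368 ≈ 1.1950.
Single-dose peak C₀ = D/Vd = 1006/188 ≈ 5.351 μg/mL.
Steady-state peak Cmax,ss = C₀·R ≈ 5.351 × 1.1950 ≈ 6.394 μg/mL.
Peak 6.4 μg/mL vs MTC 9 μg/mL: below toxic threshold.

6.4 μg/mL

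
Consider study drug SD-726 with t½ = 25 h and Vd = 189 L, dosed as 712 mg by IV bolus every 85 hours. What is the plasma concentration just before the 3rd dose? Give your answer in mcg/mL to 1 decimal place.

0.4 mcg/mL

f = (1/2)^(τ/t½) = (1/2)^(85/25) ≈ 0.0947.
C₀ = D/Vd = 712/189 ≈ 3.767 mcg/mL.
Before the 3rd dose, 2 doses have been given. Superposition: Cmin = C₀·(f + f²).
≈ 3.767 × (0.0947 + 0.0090) ≈ 3.767 × 0.1037 ≈ 0.391 mcg/mL.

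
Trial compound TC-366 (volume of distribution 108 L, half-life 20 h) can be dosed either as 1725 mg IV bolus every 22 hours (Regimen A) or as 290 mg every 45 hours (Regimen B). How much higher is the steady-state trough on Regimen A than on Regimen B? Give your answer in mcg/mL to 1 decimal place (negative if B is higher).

13.3 mcg/mL

Regimen A: f = (1/2)^(22/20) ≈ 0.4665; Cmin,ss = (1725/108)·f/(1−f) ≈ 13.966 mcg/mL.
Regimen B: f = (1/2)^(45/20) ≈ 0.2102; Cmin,ss = (290/108)·f/(1−f) ≈ 0.715 mcg/mL.
Difference ≈ 13.966 − 0.715 ≈ 13.251 mcg/mL.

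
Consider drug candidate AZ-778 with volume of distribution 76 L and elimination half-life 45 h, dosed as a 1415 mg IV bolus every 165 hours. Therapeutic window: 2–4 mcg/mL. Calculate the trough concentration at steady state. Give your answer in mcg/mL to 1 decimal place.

Over one 165-h interval, 165/45 ≈ 3.6667 half-lives elapse, leaving f ≈ 0.0787 of each dose.
At steady state, accumulation factor R = 1/(1 − e^(−kτ)) ≈ 1.0854.
Each bolus raises the concentration by D/Vd = 1415/76 ≈ 18.618 mcg/mL.
Cmax,ss = C₀/(1 − f) ≈ 18.618/0.9213 ≈ 20.208 mcg/mL.
Steady-state trough Cmin,ss = Cmax,ss·f ≈ 20.208 × 0.0787 ≈ 1.590 mcg/mL.
Trough 1.6 mcg/mL vs MEC 2 mcg/mL: subtherapeutic.

1.6 mcg/mL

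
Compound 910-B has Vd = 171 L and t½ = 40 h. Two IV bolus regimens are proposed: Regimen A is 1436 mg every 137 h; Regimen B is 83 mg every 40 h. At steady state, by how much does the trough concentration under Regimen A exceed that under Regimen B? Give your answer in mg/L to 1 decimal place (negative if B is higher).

0.4 mg/L

Regimen A: f = (1/2)^(137/40) ≈ 0.0931; Cmin,ss = (1436/171)·f/(1−f) ≈ 0.862 mg/L.
Regimen B: f = (1/2)^(40/40) ≈ 0.5000; Cmin,ss = (83/171)·f/(1−f) ≈ 0.485 mg/L.
Difference ≈ 0.862 − 0.485 ≈ 0.377 mg/L.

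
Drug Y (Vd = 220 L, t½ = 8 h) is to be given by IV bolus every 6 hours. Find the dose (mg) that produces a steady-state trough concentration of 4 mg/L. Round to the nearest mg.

600 mg

τ/t½ = 6/8 ≈ 0.75, so f = (1/2)^(6/8) ≈ 0.594604.
Cmin,ss = (D/Vd)·f/(1−f), so D = Cmin,ss·Vd·(1−f)/f.
D = 4 × 220 × (1−f)/f ≈ 4 × 220 × 0.68179 ≈ 599.98 mg.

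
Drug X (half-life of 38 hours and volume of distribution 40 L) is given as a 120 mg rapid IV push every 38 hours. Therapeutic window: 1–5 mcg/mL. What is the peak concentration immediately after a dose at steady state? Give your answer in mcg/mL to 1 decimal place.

The dosing interval is 1 half-life, so f = 2^(−1) = 0.5.
At steady state, R = 1/(1 − 0.5) = 2/1.
Single-dose peak C₀ = D/Vd = 120/40 = 3 mcg/mL.
Steady-state peak Cmax,ss = C₀·R = 3 × 2/1 ≈ 6.000 mcg/mL.
Peak 6.0 mcg/mL vs MTC 5 mcg/mL: exceeds toxic threshold.

6.0 mcg/mL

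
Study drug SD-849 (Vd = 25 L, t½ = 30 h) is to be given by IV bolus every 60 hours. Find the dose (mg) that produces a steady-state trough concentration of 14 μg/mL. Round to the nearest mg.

1050 mg

τ/t½ = 60/30 ≈ 2, so f = (1/2)^(60/30) ≈ 0.250000.
Cmin,ss = (D/Vd)·f/(1−f), so D = Cmin,ss·Vd·(1−f)/f.
D = 14 × 25 × (1−f)/f ≈ 14 × 25 × 3.00000 ≈ 1050.00 mg.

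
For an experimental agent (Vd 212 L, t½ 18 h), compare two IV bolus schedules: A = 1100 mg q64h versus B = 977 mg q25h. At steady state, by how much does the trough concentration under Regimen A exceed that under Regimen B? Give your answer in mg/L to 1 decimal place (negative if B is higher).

-2.4 mg/L

Regimen A: f = (1/2)^(64/18) ≈ 0.0850; Cmin,ss = (1100/212)·f/(1−f) ≈ 0.482 mg/L.
Regimen B: f = (1/2)^(25/18) ≈ 0.3819; Cmin,ss = (977/212)·f/(1−f) ≈ 2.847 mg/L.
Difference ≈ 0.482 − 2.847 ≈ -2.365 mg/L.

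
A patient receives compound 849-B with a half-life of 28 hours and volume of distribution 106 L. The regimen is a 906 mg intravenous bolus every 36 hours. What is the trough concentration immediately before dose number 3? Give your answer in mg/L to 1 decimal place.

f = (1/2)^(τ/t½) = (1/2)^(36/28) ≈ 0.4102.
C₀ = D/Vd = 906/106 ≈ 8.547 mg/L.
Before the 3rd dose, 2 doses have been given. Superposition: Cmin = C₀·(f + f²).
≈ 8.547 × (0.4102 + 0.1683) ≈ 8.547 × 0.5785 ≈ 4.944 mg/L.

4.9 mg/L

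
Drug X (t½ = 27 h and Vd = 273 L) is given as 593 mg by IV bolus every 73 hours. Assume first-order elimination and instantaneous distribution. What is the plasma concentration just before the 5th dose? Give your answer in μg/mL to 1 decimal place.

f = (1/2)^(τ/t½) = (1/2)^(73/27) ≈ 0.1535.
C₀ = D/Vd = 593/273 ≈ 2.172 μg/mL.
Before the 5th dose, 4 doses have been given. Superposition: Cmin = C₀·(f + f² + … + f^4).
≈ 2.172 × (0.1535 + 0.0236 + 0.0036 + 0.0006) ≈ 2.172 × 0.1813 ≈ 0.394 μg/mL.

0.4 μg/mL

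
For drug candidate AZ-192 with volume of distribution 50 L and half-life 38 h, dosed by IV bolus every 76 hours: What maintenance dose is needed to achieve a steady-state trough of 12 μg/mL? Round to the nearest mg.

1800 mg

τ/t½ = 76/38 ≈ 2, so f = (1/2)^(76/38) ≈ 0.250000.
Cmin,ss = (D/Vd)·f/(1−f), so D = Cmin,ss·Vd·(1−f)/f.
D = 12 × 50 × (1−f)/f ≈ 12 × 50 × 3.00000 ≈ 1800.00 mg.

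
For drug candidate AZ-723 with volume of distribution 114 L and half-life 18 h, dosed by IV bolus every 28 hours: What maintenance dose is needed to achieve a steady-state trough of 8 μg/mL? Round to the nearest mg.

τ/t½ = 28/18 ≈ 1.5556, so f = (1/2)^(28/18) ≈ 0.340198.
Cmin,ss = (D/Vd)·f/(1−f), so D = Cmin,ss·Vd·(1−f)/f.
D = 8 × 114 × (1−f)/f ≈ 8 × 114 × 1.93946 ≈ 1768.79 mg.

1769 mg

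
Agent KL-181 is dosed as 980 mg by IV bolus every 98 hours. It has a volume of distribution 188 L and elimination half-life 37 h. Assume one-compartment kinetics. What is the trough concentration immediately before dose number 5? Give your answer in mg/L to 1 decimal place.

f = (1/2)^(τ/t½) = (1/2)^(98/37) ≈ 0.1595.
C₀ = D/Vd = 980/188 ≈ 5.213 mg/L.
Before the 5th dose, 4 doses have been given. Superposition: Cmin = C₀·(f + f² + … + f^4).
≈ 5.213 × (0.1595 + 0.0254 + 0.0041 + 0.0006) ≈ 5.213 × 0.1896 ≈ 0.988 mg/L.

1.0 mg/L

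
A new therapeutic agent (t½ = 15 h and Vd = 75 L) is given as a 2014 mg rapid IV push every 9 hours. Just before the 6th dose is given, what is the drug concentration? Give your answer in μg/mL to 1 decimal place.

f = (1/2)^(τ/t½) = (1/2)^(9/15) ≈ 0.6598.
C₀ = D/Vd = 2014/75 ≈ 26.853 μg/mL.
Before the 6th dose, 5 doses have been given. Superposition: Cmin = C₀·(f + f² + … + f^5).
≈ 26.853 × (0.6598 + 0.4353 + 0.2872 + 0.1895 + 0.1250) ≈ 26.853 × 1.6968 ≈ 45.564 μg/mL.

45.6 μg/mL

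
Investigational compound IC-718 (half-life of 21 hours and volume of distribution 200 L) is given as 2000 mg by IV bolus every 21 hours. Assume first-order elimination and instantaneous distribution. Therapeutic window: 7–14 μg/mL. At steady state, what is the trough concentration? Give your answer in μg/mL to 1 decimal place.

10.0 μg/mL

τ = 21 h = 1 half-life, so f = (1/2)^1 = 0.5.
Accumulation ratio R = 1/(1 − f) = 1/0.5 = 2/1.
Single-dose peak C₀ = D/Vd = 2000/200 = 10 μg/mL.
Steady-state peak Cmax,ss = C₀·R = 10 × 2/1 ≈ 20.000 μg/mL.
Steady-state trough Cmin,ss = Cmax,ss·f ≈ 20.000 × 0.5 ≈ 10.000 μg/mL.
Trough 10.0 μg/mL vs MEC 7 μg/mL: adequate.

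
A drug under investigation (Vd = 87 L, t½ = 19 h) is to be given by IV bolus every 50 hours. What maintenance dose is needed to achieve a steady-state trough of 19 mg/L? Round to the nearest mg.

τ/t½ = 50/19 ≈ 2.6316, so f = (1/2)^(50/19) ≈ 0.161367.
Cmin,ss = (D/Vd)·f/(1−f), so D = Cmin,ss·Vd·(1−f)/f.
D = 19 × 87 × (1−f)/f ≈ 19 × 87 × 5.19705 ≈ 8590.72 mg.

8591 mg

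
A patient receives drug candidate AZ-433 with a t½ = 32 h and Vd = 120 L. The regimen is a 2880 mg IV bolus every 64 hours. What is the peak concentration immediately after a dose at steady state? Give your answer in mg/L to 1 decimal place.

32.0 mg/L

τ = 64 h = 2 half-lives, so f = (1/2)^2 = 0.25.
Accumulation ratio R = 1/(1 − f) = 1/0.75 = 4/3.
Single-dose peak C₀ = D/Vd = 2880/120 = 24 mg/L.
Steady-state peak Cmax,ss = C₀·R = 24 × 4/3 ≈ 32.000 mg/L.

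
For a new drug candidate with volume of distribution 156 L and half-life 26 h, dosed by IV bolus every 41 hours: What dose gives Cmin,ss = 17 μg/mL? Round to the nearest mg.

5260 mg

τ/t½ = 41/26 ≈ 1.5769, so f = (1/2)^(41/26) ≈ 0.335196.
Cmin,ss = (D/Vd)·f/(1−f), so D = Cmin,ss·Vd·(1−f)/f.
D = 17 × 156 × (1−f)/f ≈ 17 × 156 × 1.98333 ≈ 5259.79 mg.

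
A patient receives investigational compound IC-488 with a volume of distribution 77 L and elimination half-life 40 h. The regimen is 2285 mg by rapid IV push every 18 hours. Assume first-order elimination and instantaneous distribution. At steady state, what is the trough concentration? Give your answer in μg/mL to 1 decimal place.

81.1 μg/mL

Over one 18-h interval, 18/40 ≈ 0.45 half-lives elapse, leaving f ≈ 0.7320 of each dose.
Accumulation ratio R = 1/(1 − f) ≈ 1/0.2680 ≈ 3.7313.
Each bolus raises the concentration by D/Vd = 2285/77 ≈ 29.675 μg/mL.
Cmax,ss = C₀/(1 − f) ≈ 29.675/0.2680 ≈ 110.728 μg/mL.
One interval later, Cmin,ss = Cmax,ss·e^(−kτ) ≈ 110.728 × 0.7320 ≈ 81.053 μg/mL.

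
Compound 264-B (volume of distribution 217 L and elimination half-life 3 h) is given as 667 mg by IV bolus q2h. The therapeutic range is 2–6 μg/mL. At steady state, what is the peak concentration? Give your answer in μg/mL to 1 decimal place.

8.3 μg/mL

τ/t½ = 2/3 ≈ 0.66667, so fraction remaining f = (1/2)^(2/3) ≈ 0.6300.
At steady state, accumulation factor R = 1/(1 − e^(−kτ)) ≈ 2.7027.
Each bolus raises the concentration by D/Vd = 667/217 ≈ 3.074 μg/mL.
Cmax,ss = C₀/(1 − f) ≈ 3.074/0.3700 ≈ 8.308 μg/mL.
Peak 8.3 μg/mL vs MTC 6 μg/mL: exceeds toxic threshold.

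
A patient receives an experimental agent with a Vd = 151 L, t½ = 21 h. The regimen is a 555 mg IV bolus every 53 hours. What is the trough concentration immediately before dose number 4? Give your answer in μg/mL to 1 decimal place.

f = (1/2)^(τ/t½) = (1/2)^(53/21) ≈ 0.1739.
C₀ = D/Vd = 555/151 ≈ 3.675 μg/mL.
Before the 4th dose, 3 doses have been given. Superposition: Cmin = C₀·(f + f² + … + f^3).
≈ 3.675 × (0.1739 + 0.0302 + 0.0053) ≈ 3.675 × 0.2094 ≈ 0.770 μg/mL.

0.8 μg/mL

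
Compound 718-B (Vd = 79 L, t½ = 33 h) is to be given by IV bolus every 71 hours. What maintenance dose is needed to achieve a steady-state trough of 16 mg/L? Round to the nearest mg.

τ/t½ = 71/33 ≈ 2.1515, so f = (1/2)^(71/33) ≈ 0.225076.
Cmin,ss = (D/Vd)·f/(1−f), so D = Cmin,ss·Vd·(1−f)/f.
D = 16 × 79 × (1−f)/f ≈ 16 × 79 × 3.44294 ≈ 4351.88 mg.

4352 mg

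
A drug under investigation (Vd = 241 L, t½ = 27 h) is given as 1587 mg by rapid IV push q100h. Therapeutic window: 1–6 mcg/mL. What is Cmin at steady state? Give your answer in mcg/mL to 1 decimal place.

τ/t½ = 100/27 ≈ 3.7037, so fraction remaining f = (1/2)^(100/27) ≈ 0.0767.
At steady state, accumulation factor R = 1/(1 − e^(−kτ)) ≈ 1.0831.
Single-dose peak C₀ = D/Vd = 1587/241 ≈ 6.585 mcg/mL.
Cmax,ss = C₀/(1 − f) ≈ 6.585/0.9233 ≈ 7.132 mcg/mL.
One interval later, Cmin,ss = Cmax,ss·e^(−kτ) ≈ 7.132 × 0.0767 ≈ 0.547 mcg/mL.
Trough 0.5 mcg/mL vs MEC 1 mcg/mL: subtherapeutic.

0.5 mcg/mL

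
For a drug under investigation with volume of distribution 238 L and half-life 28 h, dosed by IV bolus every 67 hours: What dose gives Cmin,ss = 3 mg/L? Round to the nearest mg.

3036 mg

τ/t½ = 67/28 ≈ 2.3929, so f = (1/2)^(67/28) ≈ 0.190405.
Cmin,ss = (D/Vd)·f/(1−f), so D = Cmin,ss·Vd·(1−f)/f.
D = 3 × 238 × (1−f)/f ≈ 3 × 238 × 4.25196 ≈ 3035.90 mg.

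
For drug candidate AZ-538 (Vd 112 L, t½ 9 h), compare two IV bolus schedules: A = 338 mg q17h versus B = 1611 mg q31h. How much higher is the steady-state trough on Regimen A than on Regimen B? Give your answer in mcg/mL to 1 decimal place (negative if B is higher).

-0.3 mcg/mL

Regimen A: f = (1/2)^(17/9) ≈ 0.2700; Cmin,ss = (338/112)·f/(1−f) ≈ 1.116 mcg/mL.
Regimen B: f = (1/2)^(31/9) ≈ 0.0919; Cmin,ss = (1611/112)·f/(1−f) ≈ 1.456 mcg/mL.
Difference ≈ 1.116 − 1.456 ≈ -0.340 mcg/mL.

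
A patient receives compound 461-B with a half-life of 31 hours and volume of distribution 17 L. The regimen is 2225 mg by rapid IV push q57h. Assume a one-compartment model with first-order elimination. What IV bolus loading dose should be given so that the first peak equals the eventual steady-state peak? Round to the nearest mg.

3088 mg

f = (1/2)^(57/31) ≈ 0.279572; accumulation ratio R = 1/(1−f) ≈ 1.38806.
Loading dose to hit Cmax,ss on first dose: D_load = D_maint·R ≈ 2225 × 1.38806 ≈ 3088.43 mg.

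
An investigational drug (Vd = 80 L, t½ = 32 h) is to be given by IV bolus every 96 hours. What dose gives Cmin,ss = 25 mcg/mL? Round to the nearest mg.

τ/t½ = 96/32 ≈ 3, so f = (1/2)^(96/32) ≈ 0.125000.
Cmin,ss = (D/Vd)·f/(1−f), so D = Cmin,ss·Vd·(1−f)/f.
D = 25 × 80 × (1−f)/f ≈ 25 × 80 × 7.00000 ≈ 14000.00 mg.

14000 mg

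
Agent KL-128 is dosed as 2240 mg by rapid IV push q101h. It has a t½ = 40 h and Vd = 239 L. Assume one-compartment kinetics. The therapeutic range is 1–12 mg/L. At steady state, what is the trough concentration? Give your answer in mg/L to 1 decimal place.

2.0 mg/L

Over one 101-h interval, 101/40 ≈ 2.525 half-lives elapse, leaving f ≈ 0.1737 of each dose.
Each bolus raises the concentration by D/Vd = 2240/239 ≈ 9.372 mg/L.
Steady-state trough Cmin,ss = C₀·f/(1−f) ≈ 9.372 × 0.1737/0.8263 ≈ 1.970 mg/L.
Trough 2.0 mg/L vs MEC 1 mg/L: adequate.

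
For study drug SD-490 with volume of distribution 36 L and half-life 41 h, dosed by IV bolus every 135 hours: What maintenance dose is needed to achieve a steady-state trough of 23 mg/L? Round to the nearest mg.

7286 mg

τ/t½ = 135/41 ≈ 3.2927, so f = (1/2)^(135/41) ≈ 0.102048.
Cmin,ss = (D/Vd)·f/(1−f), so D = Cmin,ss·Vd·(1−f)/f.
D = 23 × 36 × (1−f)/f ≈ 23 × 36 × 8.79931 ≈ 7285.83 mg.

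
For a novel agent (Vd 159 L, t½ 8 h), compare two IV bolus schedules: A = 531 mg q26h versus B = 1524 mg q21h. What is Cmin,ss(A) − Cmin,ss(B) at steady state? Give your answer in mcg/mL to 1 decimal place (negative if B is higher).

-1.5 mcg/mL

Regimen A: f = (1/2)^(26/8) ≈ 0.1051; Cmin,ss = (531/159)·f/(1−f) ≈ 0.392 mcg/mL.
Regimen B: f = (1/2)^(21/8) ≈ 0.1621; Cmin,ss = (1524/159)·f/(1−f) ≈ 1.854 mcg/mL.
Difference ≈ 0.392 − 1.854 ≈ -1.462 mcg/mL.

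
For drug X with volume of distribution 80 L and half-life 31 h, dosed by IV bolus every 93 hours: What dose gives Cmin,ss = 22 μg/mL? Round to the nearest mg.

12320 mg

τ/t½ = 93/31 ≈ 3, so f = (1/2)^(93/31) ≈ 0.125000.
Cmin,ss = (D/Vd)·f/(1−f), so D = Cmin,ss·Vd·(1−f)/f.
D = 22 × 80 × (1−f)/f ≈ 22 × 80 × 7.00000 ≈ 12320.00 mg.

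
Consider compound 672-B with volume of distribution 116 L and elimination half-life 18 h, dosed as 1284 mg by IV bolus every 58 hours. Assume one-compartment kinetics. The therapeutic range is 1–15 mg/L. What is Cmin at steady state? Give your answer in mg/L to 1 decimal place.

1.3 mg/L

Over one 58-h interval, 58/18 ≈ 3.2222 half-lives elapse, leaving f ≈ 0.1072 of each dose.
At steady state, accumulation factor R = 1/(1 − e^(−kτ)) ≈ 1.1201.
Single-dose peak C₀ = D/Vd = 1284/116 ≈ 11.069 mg/L.
Steady-state peak Cmax,ss = C₀·R ≈ 11.069 × 1.1201 ≈ 12.398 mg/L.
Steady-state trough Cmin,ss = Cmax,ss·f ≈ 12.398 × 0.1072 ≈ 1.329 mg/L.
Trough 1.3 mg/L vs MEC 1 mg/L: adequate.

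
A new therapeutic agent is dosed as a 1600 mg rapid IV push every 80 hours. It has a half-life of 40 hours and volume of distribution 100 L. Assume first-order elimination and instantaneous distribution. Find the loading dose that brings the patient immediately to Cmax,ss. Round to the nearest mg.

f = (1/2)^(80/40) ≈ 0.250000; accumulation ratio R = 1/(1−f) ≈ 1.33333.
Loading dose to hit Cmax,ss on first dose: D_load = D_maint·R ≈ 1600 × 1.33333 ≈ 2133.33 mg.

2133 mg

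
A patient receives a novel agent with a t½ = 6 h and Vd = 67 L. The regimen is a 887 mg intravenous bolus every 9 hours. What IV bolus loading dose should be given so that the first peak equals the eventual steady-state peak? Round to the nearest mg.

f = (1/2)^(9/6) ≈ 0.353553; accumulation ratio R = 1/(1−f) ≈ 1.54692.
Loading dose to hit Cmax,ss on first dose: D_load = D_maint·R ≈ 887 × 1.54692 ≈ 1372.12 mg.

1372 mg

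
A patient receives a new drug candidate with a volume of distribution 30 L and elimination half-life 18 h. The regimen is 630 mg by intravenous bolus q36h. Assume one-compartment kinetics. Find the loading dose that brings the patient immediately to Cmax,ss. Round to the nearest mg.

840 mg

f = (1/2)^(36/18) ≈ 0.250000; accumulation ratio R = 1/(1−f) ≈ 1.33333.
Loading dose to hit Cmax,ss on first dose: D_load = D_maint·R ≈ 630 × 1.33333 ≈ 840.00 mg.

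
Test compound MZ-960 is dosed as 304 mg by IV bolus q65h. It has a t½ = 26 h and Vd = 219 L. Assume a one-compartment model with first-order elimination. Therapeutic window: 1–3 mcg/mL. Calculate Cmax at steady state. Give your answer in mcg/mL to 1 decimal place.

Over one 65-h interval, 65/26 ≈ 2.5 half-lives elapse, leaving f ≈ 0.1768 of each dose.
Accumulation ratio R = 1/(1 − f) ≈ 1/0.8232 ≈ 1.2148.
Each bolus raises the concentration by D/Vd = 304/219 ≈ 1.388 mcg/mL.
Steady-state peak Cmax,ss = C₀·R ≈ 1.388 × 1.2148 ≈ 1.686 mcg/mL.
Peak 1.7 mcg/mL vs MTC 3 mcg/mL: below toxic threshold.

1.7 mcg/mL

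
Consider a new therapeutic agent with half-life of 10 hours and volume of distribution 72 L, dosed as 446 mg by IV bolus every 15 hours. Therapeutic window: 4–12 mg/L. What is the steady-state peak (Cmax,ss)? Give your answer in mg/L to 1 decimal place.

9.6 mg/L

τ/t½ = 15/10 ≈ 1.5, so fraction remaining f = (1/2)^(15/10) ≈ 0.3536.
At steady state, accumulation factor R = 1/(1 − e^(−kτ)) ≈ 1.5470.
Single-dose peak C₀ = D/Vd = 446/72 ≈ 6.194 mg/L.
Steady-state peak Cmax,ss = C₀·R ≈ 6.194 × 1.5470 ≈ 9.582 mg/L.
Peak 9.6 mg/L vs MTC 12 mg/L: below toxic threshold.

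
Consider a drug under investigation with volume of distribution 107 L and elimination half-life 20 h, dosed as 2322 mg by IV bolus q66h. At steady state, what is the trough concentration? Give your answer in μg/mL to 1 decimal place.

τ/t½ = 66/20 ≈ 3.3, so fraction remaining f = (1/2)^(66/20) ≈ 0.1015.
Single-dose peak C₀ = D/Vd = 2322/107 ≈ 21.701 μg/mL.
Steady-state trough Cmin,ss = C₀·f/(1−f) ≈ 21.701 × 0.1015/0.8985 ≈ 2.451 μg/mL.

2.5 μg/mL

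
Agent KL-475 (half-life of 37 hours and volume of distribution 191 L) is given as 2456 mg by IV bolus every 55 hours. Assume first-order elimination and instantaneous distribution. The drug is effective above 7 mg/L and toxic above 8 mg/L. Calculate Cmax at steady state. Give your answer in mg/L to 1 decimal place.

τ/t½ = 55/37 ≈ 1.4865, so fraction remaining f = (1/2)^(55/37) ≈ 0.3569.
Accumulation ratio R = 1/(1 − f) ≈ 1/0.6431 ≈ 1.5550.
Single-dose peak C₀ = D/Vd = 2456/191 ≈ 12.859 mg/L.
Steady-state peak Cmax,ss = C₀·R ≈ 12.859 × 1.5550 ≈ 19.996 mg/L.
Peak 20.0 mg/L vs MTC 8 mg/L: exceeds toxic threshold.

20.0 mg/L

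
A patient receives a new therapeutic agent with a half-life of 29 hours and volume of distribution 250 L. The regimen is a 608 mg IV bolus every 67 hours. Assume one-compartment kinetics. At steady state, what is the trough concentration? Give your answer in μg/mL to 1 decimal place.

0.6 μg/mL

k = ln2/t½ = ln2/29 ≈ 0.023902 h⁻¹; fraction remaining f = e^(−kτ) = e^(−0.023902×67) ≈ 0.2016.
Single-dose peak C₀ = D/Vd = 608/250 ≈ 2.432 μg/mL.
Steady-state trough Cmin,ss = C₀·f/(1−f) ≈ 2.432 × 0.2016/0.7984 ≈ 0.614 μg/mL.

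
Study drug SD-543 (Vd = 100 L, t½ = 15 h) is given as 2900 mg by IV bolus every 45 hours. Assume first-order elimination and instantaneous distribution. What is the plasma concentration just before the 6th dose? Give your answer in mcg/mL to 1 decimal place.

f = (1/2)^(τ/t½) = (1/2)^(45/15) ≈ 0.1250.
C₀ = D/Vd = 2900/100 ≈ 29.000 mcg/mL.
Before the 6th dose, 5 doses have been given. Superposition: Cmin = C₀·(f + f² + … + f^5).
≈ 29.000 × (0.1250 + 0.0156 + 0.0020 + 0.0002 + 0.0000) ≈ 29.000 × 0.1428 ≈ 4.141 mcg/mL.

4.1 mcg/mL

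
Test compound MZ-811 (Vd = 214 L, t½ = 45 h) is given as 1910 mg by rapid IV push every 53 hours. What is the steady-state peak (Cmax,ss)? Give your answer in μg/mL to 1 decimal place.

Over one 53-h interval, 53/45 ≈ 1.1778 half-lives elapse, leaving f ≈ 0.4420 of each dose.
At steady state, accumulation factor R = 1/(1 − e^(−kτ)) ≈ 1.7921.
Each bolus raises the concentration by D/Vd = 1910/214 ≈ 8.925 μg/mL.
Cmax,ss = C₀/(1 − f) ≈ 8.925/0.5580 ≈ 15.995 μg/mL.

16.0 μg/mL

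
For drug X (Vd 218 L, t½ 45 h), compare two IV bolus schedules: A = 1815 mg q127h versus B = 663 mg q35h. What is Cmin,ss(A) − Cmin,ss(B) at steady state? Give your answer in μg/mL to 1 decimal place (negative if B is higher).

Regimen A: f = (1/2)^(127/45) ≈ 0.1414; Cmin,ss = (1815/218)·f/(1−f) ≈ 1.371 μg/mL.
Regimen B: f = (1/2)^(35/45) ≈ 0.5833; Cmin,ss = (663/218)·f/(1−f) ≈ 4.257 μg/mL.
Difference ≈ 1.371 − 4.257 ≈ -2.886 μg/mL.

-2.9 μg/mL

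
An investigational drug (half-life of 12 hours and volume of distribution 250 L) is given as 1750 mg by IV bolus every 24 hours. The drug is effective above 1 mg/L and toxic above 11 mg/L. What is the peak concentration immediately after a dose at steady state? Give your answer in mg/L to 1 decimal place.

τ = 24 h = 2 half-lives, so f = (1/2)^2 = 0.25.
Accumulation ratio R = 1/(1 − f) = 1/0.75 = 4/3.
Single-dose peak C₀ = D/Vd = 1750/250 = 7 mg/L.
Steady-state peak Cmax,ss = C₀·R = 7 × 4/3 ≈ 9.333 mg/L.
Peak 9.3 mg/L vs MTC 11 mg/L: below toxic threshold.

9.3 mg/L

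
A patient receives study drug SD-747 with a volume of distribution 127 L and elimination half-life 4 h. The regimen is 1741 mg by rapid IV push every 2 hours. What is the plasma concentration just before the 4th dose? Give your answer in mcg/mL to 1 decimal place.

21.4 mcg/mL

f = (1/2)^(τ/t½) = (1/2)^(2/4) ≈ 0.7071.
C₀ = D/Vd = 1741/127 ≈ 13.709 mcg/mL.
Before the 4th dose, 3 doses have been given. Superposition: Cmin = C₀·(f + f² + … + f^3).
≈ 13.709 × (0.7071 + 0.5000 + 0.3535) ≈ 13.709 × 1.5606 ≈ 21.394 mcg/mL.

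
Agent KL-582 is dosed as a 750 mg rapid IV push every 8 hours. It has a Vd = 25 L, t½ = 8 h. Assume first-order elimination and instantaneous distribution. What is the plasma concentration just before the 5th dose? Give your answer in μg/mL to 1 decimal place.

28.1 μg/mL

f = (1/2)^(τ/t½) = (1/2)^(8/8) ≈ 0.5000.
C₀ = D/Vd = 750/25 ≈ 30.000 μg/mL.
Before the 5th dose, 4 doses have been given. Superposition: Cmin = C₀·(f + f² + … + f^4).
≈ 30.000 × (0.5000 + 0.2500 + 0.1250 + 0.0625) ≈ 30.000 × 0.9375 ≈ 28.125 μg/mL.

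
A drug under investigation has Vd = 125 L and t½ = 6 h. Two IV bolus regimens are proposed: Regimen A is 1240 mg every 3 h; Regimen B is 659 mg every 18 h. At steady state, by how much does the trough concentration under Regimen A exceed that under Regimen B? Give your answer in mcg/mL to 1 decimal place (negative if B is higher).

Regimen A: f = (1/2)^(3/6) ≈ 0.7071; Cmin,ss = (1240/125)·f/(1−f) ≈ 23.948 mcg/mL.
Regimen B: f = (1/2)^(18/6) ≈ 0.1250; Cmin,ss = (659/125)·f/(1−f) ≈ 0.753 mcg/mL.
Difference ≈ 23.948 − 0.753 ≈ 23.195 mcg/mL.

23.2 mcg/mL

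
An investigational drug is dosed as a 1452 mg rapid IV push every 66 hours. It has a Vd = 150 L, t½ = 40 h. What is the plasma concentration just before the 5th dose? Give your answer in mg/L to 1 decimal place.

4.5 mg/L

f = (1/2)^(τ/t½) = (1/2)^(66/40) ≈ 0.3186.
C₀ = D/Vd = 1452/150 ≈ 9.680 mg/L.
Before the 5th dose, 4 doses have been given. Superposition: Cmin = C₀·(f + f² + … + f^4).
≈ 9.680 × (0.3186 + 0.1015 + 0.0323 + 0.0103) ≈ 9.680 × 0.4627 ≈ 4.479 mg/L.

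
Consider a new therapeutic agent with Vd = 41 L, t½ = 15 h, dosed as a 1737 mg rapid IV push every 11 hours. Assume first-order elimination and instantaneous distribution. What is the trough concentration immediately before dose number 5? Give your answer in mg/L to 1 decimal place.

55.6 mg/L

f = (1/2)^(τ/t½) = (1/2)^(11/15) ≈ 0.6015.
C₀ = D/Vd = 1737/41 ≈ 42.366 mg/L.
Before the 5th dose, 4 doses have been given. Superposition: Cmin = C₀·(f + f² + … + f^4).
≈ 42.366 × (0.6015 + 0.3618 + 0.2176 + 0.1309) ≈ 42.366 × 1.3118 ≈ 55.576 mg/L.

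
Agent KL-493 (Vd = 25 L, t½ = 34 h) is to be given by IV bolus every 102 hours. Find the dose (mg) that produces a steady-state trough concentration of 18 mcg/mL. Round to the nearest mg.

τ/t½ = 102/34 ≈ 3, so f = (1/2)^(102/34) ≈ 0.125000.
Cmin,ss = (D/Vd)·f/(1−f), so D = Cmin,ss·Vd·(1−f)/f.
D = 18 × 25 × (1−f)/f ≈ 18 × 25 × 7.00000 ≈ 3150.00 mg.

3150 mg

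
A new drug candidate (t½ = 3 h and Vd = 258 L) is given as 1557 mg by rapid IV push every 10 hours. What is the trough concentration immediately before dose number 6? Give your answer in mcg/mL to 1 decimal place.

f = (1/2)^(τ/t½) = (1/2)^(10/3) ≈ 0.0992.
C₀ = D/Vd = 1557/258 ≈ 6.035 mcg/mL.
Before the 6th dose, 5 doses have been given. Superposition: Cmin = C₀·(f + f² + … + f^5).
≈ 6.035 × (0.0992 + 0.0098 + 0.0010 + 0.0001 + 0.0000) ≈ 6.035 × 0.1101 ≈ 0.664 mcg/mL.

0.7 mcg/mL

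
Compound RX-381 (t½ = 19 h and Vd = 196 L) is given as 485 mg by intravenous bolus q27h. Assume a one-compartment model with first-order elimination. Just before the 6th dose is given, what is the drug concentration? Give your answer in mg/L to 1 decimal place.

1.5 mg/L

f = (1/2)^(τ/t½) = (1/2)^(27/19) ≈ 0.3734.
C₀ = D/Vd = 485/196 ≈ 2.474 mg/L.
Before the 6th dose, 5 doses have been given. Superposition: Cmin = C₀·(f + f² + … + f^5).
≈ 2.474 × (0.3734 + 0.1394 + 0.0521 + 0.0194 + 0.0073) ≈ 2.474 × 0.5916 ≈ 1.464 mg/L.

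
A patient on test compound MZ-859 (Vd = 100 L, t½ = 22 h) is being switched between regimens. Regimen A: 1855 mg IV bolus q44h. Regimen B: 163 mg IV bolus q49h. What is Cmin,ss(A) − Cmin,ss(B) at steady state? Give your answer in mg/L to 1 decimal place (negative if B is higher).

5.7 mg/L

Regimen A: f = (1/2)^(44/22) ≈ 0.2500; Cmin,ss = (1855/100)·f/(1−f) ≈ 6.183 mg/L.
Regimen B: f = (1/2)^(49/22) ≈ 0.2136; Cmin,ss = (163/100)·f/(1−f) ≈ 0.443 mg/L.
Difference ≈ 6.183 − 0.443 ≈ 5.740 mg/L.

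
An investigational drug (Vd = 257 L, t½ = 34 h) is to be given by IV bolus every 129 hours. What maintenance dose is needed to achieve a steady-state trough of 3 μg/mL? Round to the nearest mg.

9924 mg

τ/t½ = 129/34 ≈ 3.7941, so f = (1/2)^(129/34) ≈ 0.072087.
Cmin,ss = (D/Vd)·f/(1−f), so D = Cmin,ss·Vd·(1−f)/f.
D = 3 × 257 × (1−f)/f ≈ 3 × 257 × 12.87213 ≈ 9924.41 mg.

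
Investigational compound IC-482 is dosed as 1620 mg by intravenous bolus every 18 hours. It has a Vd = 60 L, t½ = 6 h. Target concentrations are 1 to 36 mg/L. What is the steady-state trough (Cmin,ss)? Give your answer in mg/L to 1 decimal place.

τ = 18 h = 3 half-lives, so f = (1/2)^3 = 0.125.
At steady state, R = 1/(1 − 0.125) = 8/7.
Single-dose peak C₀ = D/Vd = 1620/60 = 27 mg/L.
Steady-state peak Cmax,ss = C₀·R = 27 × 8/7 ≈ 30.857 mg/L.
Steady-state trough Cmin,ss = Cmax,ss·f ≈ 30.857 × 0.125 ≈ 3.857 mg/L.
Trough 3.9 mg/L vs MEC 1 mg/L: adequate.

3.9 mg/L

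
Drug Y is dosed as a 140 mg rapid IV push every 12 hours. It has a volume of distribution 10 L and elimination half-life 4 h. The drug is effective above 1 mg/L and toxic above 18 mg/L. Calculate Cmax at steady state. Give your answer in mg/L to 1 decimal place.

16.0 mg/L

τ = 12 h = 3 half-lives, so f = (1/2)^3 = 0.125.
At steady state, R = 1/(1 − 0.125) = 8/7.
Single-dose peak C₀ = D/Vd = 140/10 = 14 mg/L.
Steady-state peak Cmax,ss = C₀·R = 14 × 8/7 ≈ 16.000 mg/L.
Peak 16.0 mg/L vs MTC 18 mg/L: below toxic threshold.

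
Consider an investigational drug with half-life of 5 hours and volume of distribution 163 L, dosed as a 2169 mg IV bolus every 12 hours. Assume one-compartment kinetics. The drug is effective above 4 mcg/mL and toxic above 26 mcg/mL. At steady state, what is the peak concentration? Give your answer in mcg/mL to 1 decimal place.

τ/t½ = 12/5 ≈ 2.4, so fraction remaining f = (1/2)^(12/5) ≈ 0.1895.
At steady state, accumulation factor R = 1/(1 − e^(−kτ)) ≈ 1.2338.
Each bolus raises the concentration by D/Vd = 2169/163 ≈ 13.307 mcg/mL.
Steady-state peak Cmax,ss = C₀·R ≈ 13.307 × 1.2338 ≈ 16.418 mcg/mL.
Peak 16.4 mcg/mL vs MTC 26 mcg/mL: below toxic threshold.

16.4 mcg/mL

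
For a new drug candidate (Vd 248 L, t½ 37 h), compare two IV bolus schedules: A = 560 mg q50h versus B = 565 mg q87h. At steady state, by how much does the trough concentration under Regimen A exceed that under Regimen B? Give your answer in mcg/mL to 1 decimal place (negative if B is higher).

0.9 mcg/mL

Regimen A: f = (1/2)^(50/37) ≈ 0.3919; Cmin,ss = (560/248)·f/(1−f) ≈ 1.455 mcg/mL.
Regimen B: f = (1/2)^(87/37) ≈ 0.1960; Cmin,ss = (565/248)·f/(1−f) ≈ 0.555 mcg/mL.
Difference ≈ 1.455 − 0.555 ≈ 0.900 mcg/mL.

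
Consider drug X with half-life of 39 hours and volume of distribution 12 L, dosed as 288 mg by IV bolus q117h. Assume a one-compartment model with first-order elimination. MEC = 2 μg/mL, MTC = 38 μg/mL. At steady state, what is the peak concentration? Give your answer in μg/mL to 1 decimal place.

27.4 μg/mL

The dosing interval is 3 half-lives, so f = 2^(−3) = 0.125.
At steady state, R = 1/(1 − 0.125) = 8/7.
Single-dose peak C₀ = D/Vd = 288/12 = 24 μg/mL.
Steady-state peak Cmax,ss = C₀·R = 24 × 8/7 ≈ 27.429 μg/mL.
Peak 27.4 μg/mL vs MTC 38 μg/mL: below toxic threshold.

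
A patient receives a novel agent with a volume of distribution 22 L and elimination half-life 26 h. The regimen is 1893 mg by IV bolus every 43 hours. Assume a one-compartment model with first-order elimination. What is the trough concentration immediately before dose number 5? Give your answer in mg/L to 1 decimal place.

f = (1/2)^(τ/t½) = (1/2)^(43/26) ≈ 0.3178.
C₀ = D/Vd = 1893/22 ≈ 86.045 mg/L.
Before the 5th dose, 4 doses have been given. Superposition: Cmin = C₀·(f + f² + … + f^4).
≈ 86.045 × (0.3178 + 0.1010 + 0.0321 + 0.0102) ≈ 86.045 × 0.4611 ≈ 39.675 mg/L.

39.7 mg/L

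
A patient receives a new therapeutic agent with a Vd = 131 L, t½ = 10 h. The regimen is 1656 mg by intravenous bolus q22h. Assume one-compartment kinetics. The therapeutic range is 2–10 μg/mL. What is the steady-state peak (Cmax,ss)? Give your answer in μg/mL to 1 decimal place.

16.2 μg/mL

k = ln2/t½ = ln2/10 ≈ 0.069315 h⁻¹; fraction remaining f = e^(−kτ) = e^(−0.069315×22) ≈ 0.2176.
At steady state, accumulation factor R = 1/(1 − e^(−kτ)) ≈ 1.2781.
Each bolus raises the concentration by D/Vd = 1656/131 ≈ 12.641 μg/mL.
Steady-state peak Cmax,ss = C₀·R ≈ 12.641 × 1.2781 ≈ 16.156 μg/mL.
Peak 16.2 μg/mL vs MTC 10 μg/mL: exceeds toxic threshold.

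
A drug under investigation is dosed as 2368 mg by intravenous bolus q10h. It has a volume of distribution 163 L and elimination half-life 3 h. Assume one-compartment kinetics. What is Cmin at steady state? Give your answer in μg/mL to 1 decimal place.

Over one 10-h interval, 10/3 ≈ 3.3333 half-lives elapse, leaving f ≈ 0.0992 of each dose.
Accumulation ratio R = 1/(1 − f) ≈ 1/0.9008 ≈ 1.1101.
Each bolus raises the concentration by D/Vd = 2368/163 ≈ 14.528 μg/mL.
Steady-state peak Cmax,ss = C₀·R ≈ 14.528 × 1.1101 ≈ 16.128 μg/mL.
One interval later, Cmin,ss = Cmax,ss·e^(−kτ) ≈ 16.128 × 0.0992 ≈ 1.600 μg/mL.

1.6 μg/mL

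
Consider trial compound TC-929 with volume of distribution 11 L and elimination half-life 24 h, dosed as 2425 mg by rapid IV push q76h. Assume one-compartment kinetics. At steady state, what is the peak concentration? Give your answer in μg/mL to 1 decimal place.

τ/t½ = 76/24 ≈ 3.1667, so fraction remaining f = (1/2)^(76/24) ≈ 0.1114.
Accumulation ratio R = 1/(1 − f) ≈ 1/0.8886 ≈ 1.1254.
Each bolus raises the concentration by D/Vd = 2425/11 ≈ 220.455 μg/mL.
Steady-state peak Cmax,ss = C₀·R ≈ 220.455 × 1.1254 ≈ 248.100 μg/mL.

248.1 μg/mL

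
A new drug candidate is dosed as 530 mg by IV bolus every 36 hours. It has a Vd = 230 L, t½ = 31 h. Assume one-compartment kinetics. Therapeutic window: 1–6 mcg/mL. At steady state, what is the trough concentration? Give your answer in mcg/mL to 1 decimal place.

k = ln2/t½ = ln2/31 ≈ 0.022360 h⁻¹; fraction remaining f = e^(−kτ) = e^(−0.022360×36) ≈ 0.4471.
Accumulation ratio R = 1/(1 − f) ≈ 1/0.5529 ≈ 1.8086.
Single-dose peak C₀ = D/Vd = 530/230 ≈ 2.304 mcg/mL.
Cmax,ss = C₀/(1 − f) ≈ 2.304/0.5529 ≈ 4.167 mcg/mL.
Steady-state trough Cmin,ss = Cmax,ss·f ≈ 4.167 × 0.4471 ≈ 1.863 mcg/mL.
Trough 1.9 mcg/mL vs MEC 1 mcg/mL: adequate.

1.9 mcg/mL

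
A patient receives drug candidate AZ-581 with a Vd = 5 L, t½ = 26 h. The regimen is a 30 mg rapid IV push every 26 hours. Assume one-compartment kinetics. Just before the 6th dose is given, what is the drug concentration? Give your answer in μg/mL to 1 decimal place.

f = (1/2)^(τ/t½) = (1/2)^(26/26) ≈ 0.5000.
C₀ = D/Vd = 30/5 ≈ 6.000 μg/mL.
Before the 6th dose, 5 doses have been given. Superposition: Cmin = C₀·(f + f² + … + f^5).
≈ 6.000 × (0.5000 + 0.2500 + 0.1250 + 0.0625 + 0.0313) ≈ 6.000 × 0.9688 ≈ 5.813 μg/mL.

5.8 μg/mL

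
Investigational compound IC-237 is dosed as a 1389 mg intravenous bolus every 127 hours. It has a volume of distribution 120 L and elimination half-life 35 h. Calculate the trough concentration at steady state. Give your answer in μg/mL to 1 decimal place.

1.0 μg/mL

k = ln2/t½ = ln2/35 ≈ 0.019804 h⁻¹; fraction remaining f = e^(−kτ) = e^(−0.019804×127) ≈ 0.0809.
At steady state, accumulation factor R = 1/(1 − e^(−kτ)) ≈ 1.0880.
Single-dose peak C₀ = D/Vd = 1389/120 ≈ 11.575 μg/mL.
Cmax,ss = C₀/(1 − f) ≈ 11.575/0.9191 ≈ 12.594 μg/mL.
One interval later, Cmin,ss = Cmax,ss·e^(−kτ) ≈ 12.594 × 0.0809 ≈ 1.019 μg/mL.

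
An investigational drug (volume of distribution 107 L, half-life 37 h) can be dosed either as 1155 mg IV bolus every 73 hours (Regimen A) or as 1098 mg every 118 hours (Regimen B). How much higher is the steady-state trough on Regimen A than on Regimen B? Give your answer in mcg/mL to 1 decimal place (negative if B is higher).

2.4 mcg/mL

Regimen A: f = (1/2)^(73/37) ≈ 0.2547; Cmin,ss = (1155/107)·f/(1−f) ≈ 3.689 mcg/mL.
Regimen B: f = (1/2)^(118/37) ≈ 0.1096; Cmin,ss = (1098/107)·f/(1−f) ≈ 1.263 mcg/mL.
Difference ≈ 3.689 − 1.263 ≈ 2.426 mcg/mL.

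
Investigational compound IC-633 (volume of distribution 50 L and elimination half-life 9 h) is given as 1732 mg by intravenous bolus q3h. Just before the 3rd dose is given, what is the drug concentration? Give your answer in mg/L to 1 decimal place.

f = (1/2)^(τ/t½) = (1/2)^(3/9) ≈ 0.7937.
C₀ = D/Vd = 1732/50 ≈ 34.640 mg/L.
Before the 3rd dose, 2 doses have been given. Superposition: Cmin = C₀·(f + f²).
≈ 34.640 × (0.7937 + 0.6300) ≈ 34.640 × 1.4237 ≈ 49.317 mg/L.

49.3 mg/L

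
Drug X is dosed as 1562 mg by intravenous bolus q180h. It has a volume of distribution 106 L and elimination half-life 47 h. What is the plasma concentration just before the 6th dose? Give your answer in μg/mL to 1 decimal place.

f = (1/2)^(τ/t½) = (1/2)^(180/47) ≈ 0.0703.
C₀ = D/Vd = 1562/106 ≈ 14.736 μg/mL.
Before the 6th dose, 5 doses have been given. Superposition: Cmin = C₀·(f + f² + … + f^5).
≈ 14.736 × (0.0703 + 0.0049 + 0.0003 + 0.0000 + 0.0000) ≈ 14.736 × 0.0755 ≈ 1.113 μg/mL.

1.1 μg/mL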